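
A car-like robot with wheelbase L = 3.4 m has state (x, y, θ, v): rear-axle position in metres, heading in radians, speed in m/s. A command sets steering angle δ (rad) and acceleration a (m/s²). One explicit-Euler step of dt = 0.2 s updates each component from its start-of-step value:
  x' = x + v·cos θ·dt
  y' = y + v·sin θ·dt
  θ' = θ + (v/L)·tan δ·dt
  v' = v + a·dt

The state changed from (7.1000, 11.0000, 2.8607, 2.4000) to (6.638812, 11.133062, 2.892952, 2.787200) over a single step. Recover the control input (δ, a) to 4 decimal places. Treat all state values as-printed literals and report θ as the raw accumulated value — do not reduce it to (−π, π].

a = (v'−v)/dt = (0.387200)/0.2 = 1.9360
Δθ = θ'−θ = 0.032252;  (v·dt/L) = 2.4000·0.2/3.4 = 0.141176
tan δ = Δθ·L/(v·dt) = 0.228452  →  δ = 0.2246

δ = 0.2246, a = 1.9360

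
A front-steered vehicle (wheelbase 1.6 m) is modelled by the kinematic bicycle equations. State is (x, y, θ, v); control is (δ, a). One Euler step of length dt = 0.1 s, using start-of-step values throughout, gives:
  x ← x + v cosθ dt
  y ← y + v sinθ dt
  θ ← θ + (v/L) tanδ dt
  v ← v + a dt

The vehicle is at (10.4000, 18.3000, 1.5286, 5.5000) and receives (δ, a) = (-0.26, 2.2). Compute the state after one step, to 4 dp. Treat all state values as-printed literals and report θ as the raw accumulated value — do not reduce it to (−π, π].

x' = 10.4000 + 5.5000·cos(1.5286)·0.1 = 10.4232
y' = 18.3000 + 5.5000·sin(1.5286)·0.1 = 18.8495
θ' = 1.5286 + (5.5000/1.6)·tan(-0.26)·0.1 = 1.4372
v' = 5.5000 + 2.2000·0.1 = 5.7200

(10.4232, 18.8495, 1.4372, 5.7200)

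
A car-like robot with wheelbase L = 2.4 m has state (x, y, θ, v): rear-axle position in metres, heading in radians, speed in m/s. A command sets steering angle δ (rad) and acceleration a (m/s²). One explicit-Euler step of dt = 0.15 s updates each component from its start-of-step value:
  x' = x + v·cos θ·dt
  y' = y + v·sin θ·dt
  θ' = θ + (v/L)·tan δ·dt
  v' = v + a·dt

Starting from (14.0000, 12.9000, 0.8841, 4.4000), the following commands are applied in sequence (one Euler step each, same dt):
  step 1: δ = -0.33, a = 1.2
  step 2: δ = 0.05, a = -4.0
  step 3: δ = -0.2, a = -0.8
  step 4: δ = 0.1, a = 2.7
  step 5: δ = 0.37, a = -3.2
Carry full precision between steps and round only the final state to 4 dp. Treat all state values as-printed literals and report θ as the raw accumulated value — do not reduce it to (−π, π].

(16.1940, 15.1737, 0.8814, 3.7850)

after step 1 (δ=-0.33, a=1.2): (14.418431, 13.410408, 0.789906, 4.580000)
after step 2 (δ=0.05, a=-4.0): (14.902018, 13.898375, 0.804230, 3.980000)
after step 3 (δ=-0.2, a=-0.8): (15.316137, 14.328392, 0.753806, 3.860000)
after step 4 (δ=0.1, a=2.7): (15.738280, 14.724670, 0.778012, 4.265000)
after step 5 (δ=0.37, a=-3.2): (16.193980, 15.173688, 0.881401, 3.785000)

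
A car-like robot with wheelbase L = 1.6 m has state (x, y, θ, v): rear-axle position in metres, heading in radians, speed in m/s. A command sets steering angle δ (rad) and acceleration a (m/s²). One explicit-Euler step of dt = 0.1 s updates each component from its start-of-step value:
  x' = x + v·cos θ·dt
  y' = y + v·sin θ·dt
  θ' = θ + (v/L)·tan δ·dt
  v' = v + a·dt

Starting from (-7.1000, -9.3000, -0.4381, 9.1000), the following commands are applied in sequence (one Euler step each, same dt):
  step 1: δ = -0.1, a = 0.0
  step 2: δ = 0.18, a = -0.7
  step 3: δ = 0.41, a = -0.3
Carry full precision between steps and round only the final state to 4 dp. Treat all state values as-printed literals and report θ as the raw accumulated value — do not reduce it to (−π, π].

after step 1 (δ=-0.1, a=0.0): (-6.275941, -9.686040, -0.495165, 9.100000)
after step 2 (δ=0.18, a=-0.7): (-5.475241, -10.118451, -0.391670, 9.030000)
after step 3 (δ=0.41, a=-0.3): (-4.640623, -10.463156, -0.146375, 9.000000)

(-4.6406, -10.4632, -0.1464, 9.0000)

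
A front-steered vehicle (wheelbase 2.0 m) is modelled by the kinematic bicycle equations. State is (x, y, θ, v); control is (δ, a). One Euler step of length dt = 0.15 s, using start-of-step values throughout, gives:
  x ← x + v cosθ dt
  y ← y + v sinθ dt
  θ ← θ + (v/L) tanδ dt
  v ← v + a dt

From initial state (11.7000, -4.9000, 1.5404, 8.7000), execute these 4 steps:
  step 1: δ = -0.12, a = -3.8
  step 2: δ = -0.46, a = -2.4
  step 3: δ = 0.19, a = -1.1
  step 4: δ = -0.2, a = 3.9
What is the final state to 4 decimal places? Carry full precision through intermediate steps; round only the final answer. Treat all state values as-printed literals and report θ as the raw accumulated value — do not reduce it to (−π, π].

(12.6744, -0.2249, 1.1561, 8.1900)

after step 1 (δ=-0.12, a=-3.8): (11.739661, -3.595603, 1.461722, 8.130000)
after step 2 (δ=-0.46, a=-2.4): (11.872414, -2.383350, 1.159622, 7.770000)
after step 3 (δ=0.19, a=-1.1): (12.338248, -1.314992, 1.271696, 7.605000)
after step 4 (δ=-0.2, a=3.9): (12.674381, -0.224889, 1.156076, 8.190000)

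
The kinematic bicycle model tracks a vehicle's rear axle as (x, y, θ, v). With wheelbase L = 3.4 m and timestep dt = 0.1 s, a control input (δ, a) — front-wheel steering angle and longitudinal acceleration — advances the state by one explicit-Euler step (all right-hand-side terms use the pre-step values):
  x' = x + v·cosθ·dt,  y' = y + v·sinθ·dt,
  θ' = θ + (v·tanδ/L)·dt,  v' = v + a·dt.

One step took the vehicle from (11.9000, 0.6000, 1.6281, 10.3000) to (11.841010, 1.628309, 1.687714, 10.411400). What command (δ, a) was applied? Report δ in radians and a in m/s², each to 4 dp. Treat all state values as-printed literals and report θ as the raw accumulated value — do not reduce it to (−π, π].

a = (v'−v)/dt = (0.111400)/0.1 = 1.1140
Δθ = θ'−θ = 0.059614;  (v·dt/L) = 10.3000·0.1/3.4 = 0.302941
tan δ = Δθ·L/(v·dt) = 0.196784  →  δ = 0.1943

δ = 0.1943, a = 1.1140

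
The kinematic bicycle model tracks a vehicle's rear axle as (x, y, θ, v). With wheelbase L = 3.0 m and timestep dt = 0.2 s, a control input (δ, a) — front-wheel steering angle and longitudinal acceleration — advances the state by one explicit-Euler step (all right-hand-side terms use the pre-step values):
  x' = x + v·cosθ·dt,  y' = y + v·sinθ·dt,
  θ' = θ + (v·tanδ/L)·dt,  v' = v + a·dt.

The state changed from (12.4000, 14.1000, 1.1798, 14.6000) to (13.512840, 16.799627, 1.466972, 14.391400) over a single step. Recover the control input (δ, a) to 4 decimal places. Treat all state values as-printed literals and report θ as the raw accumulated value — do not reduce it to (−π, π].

a = (v'−v)/dt = (-0.208600)/0.2 = -1.0430
Δθ = θ'−θ = 0.287172;  (v·dt/L) = 14.6000·0.2/3.0 = 0.973333
tan δ = Δθ·L/(v·dt) = 0.295040  →  δ = 0.2869

δ = 0.2869, a = -1.0430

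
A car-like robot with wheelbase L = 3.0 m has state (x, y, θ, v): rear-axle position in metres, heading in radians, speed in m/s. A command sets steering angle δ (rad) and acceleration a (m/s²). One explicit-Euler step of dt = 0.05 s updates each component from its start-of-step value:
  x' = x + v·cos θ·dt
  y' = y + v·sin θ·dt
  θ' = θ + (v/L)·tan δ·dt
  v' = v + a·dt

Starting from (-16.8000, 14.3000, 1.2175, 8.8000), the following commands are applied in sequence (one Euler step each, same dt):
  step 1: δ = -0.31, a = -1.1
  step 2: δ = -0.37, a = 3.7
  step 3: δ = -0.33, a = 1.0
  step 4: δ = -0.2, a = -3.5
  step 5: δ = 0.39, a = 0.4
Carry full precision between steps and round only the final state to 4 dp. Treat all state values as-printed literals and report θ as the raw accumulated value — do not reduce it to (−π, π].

after step 1 (δ=-0.31, a=-1.1): (-16.647763, 14.712824, 1.170519, 8.745000)
after step 2 (δ=-0.37, a=3.7): (-16.477378, 15.115511, 1.113988, 8.930000)
after step 3 (δ=-0.33, a=1.0): (-16.280433, 15.516229, 1.063008, 8.980000)
after step 4 (δ=-0.2, a=-3.5): (-16.062109, 15.908575, 1.032670, 8.805000)
after step 5 (δ=0.39, a=0.4): (-15.836468, 16.286605, 1.092992, 8.825000)

(-15.8365, 16.2866, 1.0930, 8.8250)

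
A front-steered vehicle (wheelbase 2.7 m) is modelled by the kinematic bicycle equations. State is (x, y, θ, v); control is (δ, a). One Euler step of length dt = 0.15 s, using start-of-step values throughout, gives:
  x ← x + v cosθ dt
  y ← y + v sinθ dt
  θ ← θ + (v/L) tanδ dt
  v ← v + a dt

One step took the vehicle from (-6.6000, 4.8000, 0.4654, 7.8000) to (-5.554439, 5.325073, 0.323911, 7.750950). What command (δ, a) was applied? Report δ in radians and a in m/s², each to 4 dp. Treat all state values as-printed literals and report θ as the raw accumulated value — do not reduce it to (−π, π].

a = (v'−v)/dt = (-0.049050)/0.15 = -0.3270
Δθ = θ'−θ = -0.141489;  (v·dt/L) = 7.8000·0.15/2.7 = 0.433333
tan δ = Δθ·L/(v·dt) = -0.326513  →  δ = -0.3156

δ = -0.3156, a = -0.3270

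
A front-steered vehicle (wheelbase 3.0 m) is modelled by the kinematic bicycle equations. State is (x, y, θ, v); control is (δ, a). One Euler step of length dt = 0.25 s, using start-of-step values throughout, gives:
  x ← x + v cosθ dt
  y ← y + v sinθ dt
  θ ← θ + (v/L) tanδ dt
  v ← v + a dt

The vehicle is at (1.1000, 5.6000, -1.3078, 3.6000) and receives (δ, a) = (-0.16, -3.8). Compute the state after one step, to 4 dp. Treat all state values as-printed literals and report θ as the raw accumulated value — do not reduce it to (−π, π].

x' = 1.1000 + 3.6000·cos(-1.3078)·0.25 = 1.3340
y' = 5.6000 + 3.6000·sin(-1.3078)·0.25 = 4.7309
θ' = -1.3078 + (3.6000/3.0)·tan(-0.16)·0.25 = -1.3562
v' = 3.6000 − 3.8000·0.25 = 2.6500

(1.3340, 4.7309, -1.3562, 2.6500)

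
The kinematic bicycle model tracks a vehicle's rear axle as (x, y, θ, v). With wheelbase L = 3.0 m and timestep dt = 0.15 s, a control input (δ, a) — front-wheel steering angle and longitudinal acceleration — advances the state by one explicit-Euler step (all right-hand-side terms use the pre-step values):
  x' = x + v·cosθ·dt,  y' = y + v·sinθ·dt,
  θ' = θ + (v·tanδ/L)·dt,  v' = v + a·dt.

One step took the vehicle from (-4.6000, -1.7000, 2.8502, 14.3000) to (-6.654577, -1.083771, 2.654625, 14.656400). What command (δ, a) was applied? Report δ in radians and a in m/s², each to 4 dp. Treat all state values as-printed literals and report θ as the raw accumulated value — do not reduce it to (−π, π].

δ = -0.2670, a = 2.3760

a = (v'−v)/dt = (0.356400)/0.15 = 2.3760
Δθ = θ'−θ = -0.195575;  (v·dt/L) = 14.3000·0.15/3.0 = 0.715000
tan δ = Δθ·L/(v·dt) = -0.273531  →  δ = -0.2670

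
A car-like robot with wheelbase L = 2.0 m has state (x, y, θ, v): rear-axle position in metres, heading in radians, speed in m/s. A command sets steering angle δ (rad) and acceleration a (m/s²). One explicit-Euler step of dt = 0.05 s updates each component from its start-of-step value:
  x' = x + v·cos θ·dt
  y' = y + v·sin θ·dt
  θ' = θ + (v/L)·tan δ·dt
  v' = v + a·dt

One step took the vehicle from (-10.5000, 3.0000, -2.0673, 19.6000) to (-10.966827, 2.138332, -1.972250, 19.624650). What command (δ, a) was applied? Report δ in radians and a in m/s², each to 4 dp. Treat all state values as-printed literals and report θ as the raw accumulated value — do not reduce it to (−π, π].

a = (v'−v)/dt = (0.024650)/0.05 = 0.4930
Δθ = θ'−θ = 0.095050;  (v·dt/L) = 19.6000·0.05/2.0 = 0.490000
tan δ = Δθ·L/(v·dt) = 0.193980  →  δ = 0.1916

δ = 0.1916, a = 0.4930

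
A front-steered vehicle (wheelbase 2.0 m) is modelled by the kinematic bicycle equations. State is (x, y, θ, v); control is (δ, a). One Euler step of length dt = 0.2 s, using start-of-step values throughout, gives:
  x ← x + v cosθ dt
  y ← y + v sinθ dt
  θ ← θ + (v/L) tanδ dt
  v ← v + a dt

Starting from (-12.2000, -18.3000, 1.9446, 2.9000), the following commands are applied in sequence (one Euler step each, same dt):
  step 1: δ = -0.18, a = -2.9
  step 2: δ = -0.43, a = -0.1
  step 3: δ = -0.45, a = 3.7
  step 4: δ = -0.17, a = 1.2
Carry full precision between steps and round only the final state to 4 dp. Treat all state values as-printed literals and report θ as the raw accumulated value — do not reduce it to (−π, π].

(-12.7190, -16.2656, 1.6221, 3.2800)

after step 1 (δ=-0.18, a=-2.9): (-12.411792, -17.760052, 1.891829, 2.320000)
after step 2 (δ=-0.43, a=-0.1): (-12.558206, -17.319758, 1.785429, 2.300000)
after step 3 (δ=-0.45, a=3.7): (-12.656180, -16.870312, 1.674326, 3.040000)
after step 4 (δ=-0.17, a=1.2): (-12.719014, -16.265568, 1.622142, 3.280000)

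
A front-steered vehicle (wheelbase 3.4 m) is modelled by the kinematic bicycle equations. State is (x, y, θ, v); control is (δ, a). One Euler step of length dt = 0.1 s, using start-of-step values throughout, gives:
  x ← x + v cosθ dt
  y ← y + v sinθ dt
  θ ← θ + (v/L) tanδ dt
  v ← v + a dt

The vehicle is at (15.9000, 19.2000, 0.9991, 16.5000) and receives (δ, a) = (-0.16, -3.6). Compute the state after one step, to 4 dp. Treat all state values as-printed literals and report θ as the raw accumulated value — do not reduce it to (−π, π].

x' = 15.9000 + 16.5000·cos(0.9991)·0.1 = 16.7927
y' = 19.2000 + 16.5000·sin(0.9991)·0.1 = 20.5876
θ' = 0.9991 + (16.5000/3.4)·tan(-0.16)·0.1 = 0.9208
v' = 16.5000 − 3.6000·0.1 = 16.1400

(16.7927, 20.5876, 0.9208, 16.1400)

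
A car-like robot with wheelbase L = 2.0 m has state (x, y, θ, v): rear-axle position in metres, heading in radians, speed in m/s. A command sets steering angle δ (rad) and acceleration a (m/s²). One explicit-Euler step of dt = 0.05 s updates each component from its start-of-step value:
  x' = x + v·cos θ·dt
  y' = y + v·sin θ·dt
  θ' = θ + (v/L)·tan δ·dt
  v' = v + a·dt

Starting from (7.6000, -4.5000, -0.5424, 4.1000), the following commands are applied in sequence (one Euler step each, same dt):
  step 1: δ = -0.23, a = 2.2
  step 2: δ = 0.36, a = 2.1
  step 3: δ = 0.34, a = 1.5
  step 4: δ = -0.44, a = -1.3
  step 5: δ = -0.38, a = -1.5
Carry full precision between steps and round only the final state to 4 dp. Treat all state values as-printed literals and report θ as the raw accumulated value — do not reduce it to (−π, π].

after step 1 (δ=-0.23, a=2.2): (7.775577, -4.605820, -0.566400, 4.210000)
after step 2 (δ=0.36, a=2.1): (7.953205, -4.718773, -0.526783, 4.315000)
after step 3 (δ=0.34, a=1.5): (8.139705, -4.827243, -0.488624, 4.390000)
after step 4 (δ=-0.44, a=-1.3): (8.333519, -4.930279, -0.540292, 4.325000)
after step 5 (δ=-0.38, a=-1.5): (8.518966, -5.041515, -0.583479, 4.250000)

(8.5190, -5.0415, -0.5835, 4.2500)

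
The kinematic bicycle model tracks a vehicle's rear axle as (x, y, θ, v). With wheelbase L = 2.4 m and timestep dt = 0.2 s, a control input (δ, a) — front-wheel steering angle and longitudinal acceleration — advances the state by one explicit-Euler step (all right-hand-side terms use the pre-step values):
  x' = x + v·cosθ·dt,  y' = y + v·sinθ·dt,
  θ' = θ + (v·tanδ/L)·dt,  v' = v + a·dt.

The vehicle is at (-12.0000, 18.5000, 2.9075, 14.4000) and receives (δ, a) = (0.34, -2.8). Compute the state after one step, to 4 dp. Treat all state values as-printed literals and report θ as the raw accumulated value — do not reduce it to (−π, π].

(-14.8014, 19.1680, 3.3320, 13.8400)

x' = -12.0000 + 14.4000·cos(2.9075)·0.2 = -14.8014
y' = 18.5000 + 14.4000·sin(2.9075)·0.2 = 19.1680
θ' = 2.9075 + (14.4000/2.4)·tan(0.34)·0.2 = 3.3320
v' = 14.4000 − 2.8000·0.2 = 13.8400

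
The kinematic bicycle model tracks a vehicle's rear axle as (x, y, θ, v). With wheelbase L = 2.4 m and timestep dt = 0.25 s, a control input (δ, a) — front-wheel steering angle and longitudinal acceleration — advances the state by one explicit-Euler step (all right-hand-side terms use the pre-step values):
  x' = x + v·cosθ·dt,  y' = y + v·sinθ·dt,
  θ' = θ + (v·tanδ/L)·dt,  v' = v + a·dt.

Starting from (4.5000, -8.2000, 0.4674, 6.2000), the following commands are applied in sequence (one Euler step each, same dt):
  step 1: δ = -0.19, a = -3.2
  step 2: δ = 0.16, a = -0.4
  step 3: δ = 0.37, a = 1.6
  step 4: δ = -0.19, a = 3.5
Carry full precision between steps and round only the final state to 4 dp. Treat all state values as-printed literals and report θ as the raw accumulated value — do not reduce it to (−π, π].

(9.4933, -5.6300, 0.5339, 6.5750)

after step 1 (δ=-0.19, a=-3.2): (5.883751, -7.501622, 0.343193, 5.400000)
after step 2 (δ=0.16, a=-0.4): (7.155026, -7.047352, 0.433969, 5.300000)
after step 3 (δ=0.37, a=1.6): (8.357204, -6.490222, 0.648102, 5.700000)
after step 4 (δ=-0.19, a=3.5): (9.493258, -5.629986, 0.533912, 6.575000)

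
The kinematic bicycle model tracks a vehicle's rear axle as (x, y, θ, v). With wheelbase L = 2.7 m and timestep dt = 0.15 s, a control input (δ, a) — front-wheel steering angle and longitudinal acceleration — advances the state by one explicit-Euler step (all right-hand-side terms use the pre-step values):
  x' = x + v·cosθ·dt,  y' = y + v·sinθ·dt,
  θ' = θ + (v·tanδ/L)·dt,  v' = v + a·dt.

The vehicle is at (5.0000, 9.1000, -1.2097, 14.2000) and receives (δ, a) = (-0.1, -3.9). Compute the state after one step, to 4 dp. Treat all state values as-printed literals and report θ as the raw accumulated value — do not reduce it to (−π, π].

(5.7525, 7.1074, -1.2889, 13.6150)

x' = 5.0000 + 14.2000·cos(-1.2097)·0.15 = 5.7525
y' = 9.1000 + 14.2000·sin(-1.2097)·0.15 = 7.1074
θ' = -1.2097 + (14.2000/2.7)·tan(-0.1)·0.15 = -1.2889
v' = 14.2000 − 3.9000·0.15 = 13.6150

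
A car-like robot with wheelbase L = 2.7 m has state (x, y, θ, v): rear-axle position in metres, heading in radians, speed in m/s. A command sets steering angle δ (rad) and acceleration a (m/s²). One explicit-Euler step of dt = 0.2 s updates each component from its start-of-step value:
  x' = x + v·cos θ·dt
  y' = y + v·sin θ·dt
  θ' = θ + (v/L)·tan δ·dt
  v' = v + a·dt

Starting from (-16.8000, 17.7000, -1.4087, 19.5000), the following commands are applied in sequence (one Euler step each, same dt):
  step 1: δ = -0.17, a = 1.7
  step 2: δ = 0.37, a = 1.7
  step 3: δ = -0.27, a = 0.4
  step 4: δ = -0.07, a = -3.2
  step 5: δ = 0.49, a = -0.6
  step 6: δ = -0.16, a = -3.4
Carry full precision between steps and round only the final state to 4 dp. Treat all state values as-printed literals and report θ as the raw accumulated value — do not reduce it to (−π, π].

after step 1 (δ=-0.17, a=1.7): (-16.170589, 13.851125, -1.656649, 19.840000)
after step 2 (δ=0.37, a=1.7): (-16.510833, 9.897739, -1.086634, 20.180000)
after step 3 (δ=-0.27, a=0.4): (-14.632206, 6.325617, -1.500336, 20.260000)
after step 4 (δ=-0.07, a=-3.2): (-14.346936, 2.283671, -1.605559, 19.620000)
after step 5 (δ=0.49, a=-0.6): (-14.483319, -1.637958, -0.830369, 19.500000)
after step 6 (δ=-0.16, a=-3.4): (-11.852365, -4.516861, -1.063472, 18.820000)

(-11.8524, -4.5169, -1.0635, 18.8200)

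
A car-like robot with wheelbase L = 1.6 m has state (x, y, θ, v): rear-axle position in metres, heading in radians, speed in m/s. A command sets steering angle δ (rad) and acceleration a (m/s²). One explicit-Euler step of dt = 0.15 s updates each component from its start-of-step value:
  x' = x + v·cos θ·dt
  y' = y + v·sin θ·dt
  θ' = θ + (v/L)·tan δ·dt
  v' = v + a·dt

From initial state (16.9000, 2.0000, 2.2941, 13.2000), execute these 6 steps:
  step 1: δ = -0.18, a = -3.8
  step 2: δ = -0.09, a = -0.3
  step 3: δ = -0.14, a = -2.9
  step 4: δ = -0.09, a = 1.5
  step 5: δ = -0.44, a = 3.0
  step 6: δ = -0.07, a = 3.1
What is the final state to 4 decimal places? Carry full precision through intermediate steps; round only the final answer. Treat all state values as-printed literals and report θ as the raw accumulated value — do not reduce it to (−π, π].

(14.1230, 12.2660, 1.0625, 13.2900)

after step 1 (δ=-0.18, a=-3.8): (15.589508, 3.484254, 2.068913, 12.630000)
after step 2 (δ=-0.09, a=-0.3): (14.684369, 5.148542, 1.962058, 12.585000)
after step 3 (δ=-0.14, a=-2.9): (13.964466, 6.893632, 1.795793, 12.150000)
after step 4 (δ=-0.09, a=1.5): (13.557861, 8.670196, 1.692999, 12.375000)
after step 5 (δ=-0.44, a=3.0): (13.331586, 10.512603, 1.146820, 12.825000)
after step 6 (δ=-0.07, a=3.1): (14.122993, 12.266025, 1.062519, 13.290000)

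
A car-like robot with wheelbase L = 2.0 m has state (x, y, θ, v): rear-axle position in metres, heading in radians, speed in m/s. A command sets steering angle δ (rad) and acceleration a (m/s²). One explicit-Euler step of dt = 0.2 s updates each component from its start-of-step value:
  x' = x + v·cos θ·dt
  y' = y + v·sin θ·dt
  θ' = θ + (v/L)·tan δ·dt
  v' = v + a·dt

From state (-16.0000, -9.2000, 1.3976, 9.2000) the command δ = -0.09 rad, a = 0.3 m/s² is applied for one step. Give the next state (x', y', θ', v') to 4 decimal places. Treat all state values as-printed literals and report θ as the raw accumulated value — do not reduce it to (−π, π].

(-15.6829, -7.3875, 1.3146, 9.2600)

x' = -16.0000 + 9.2000·cos(1.3976)·0.2 = -15.6829
y' = -9.2000 + 9.2000·sin(1.3976)·0.2 = -7.3875
θ' = 1.3976 + (9.2000/2.0)·tan(-0.09)·0.2 = 1.3146
v' = 9.2000 + 0.3000·0.2 = 9.2600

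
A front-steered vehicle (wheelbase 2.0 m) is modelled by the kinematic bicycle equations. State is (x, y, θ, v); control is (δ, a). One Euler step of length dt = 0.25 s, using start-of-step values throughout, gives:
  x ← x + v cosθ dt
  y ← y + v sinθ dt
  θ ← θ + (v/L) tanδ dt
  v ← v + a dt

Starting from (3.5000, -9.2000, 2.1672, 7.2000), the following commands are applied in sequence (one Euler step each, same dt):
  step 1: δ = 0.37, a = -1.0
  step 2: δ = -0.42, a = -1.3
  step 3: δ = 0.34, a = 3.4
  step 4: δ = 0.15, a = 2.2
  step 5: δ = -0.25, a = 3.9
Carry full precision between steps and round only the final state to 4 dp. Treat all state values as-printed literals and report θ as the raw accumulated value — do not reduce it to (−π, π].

(-2.8797, -2.9576, 2.3063, 9.0000)

after step 1 (δ=0.37, a=-1.0): (2.488993, -7.710750, 2.516277, 6.950000)
after step 2 (δ=-0.42, a=-1.3): (1.080266, -6.693699, 2.128317, 6.625000)
after step 3 (δ=0.34, a=3.4): (0.203970, -5.288256, 2.421255, 7.475000)
after step 4 (δ=0.15, a=2.2): (-1.200551, -4.055557, 2.562472, 8.025000)
after step 5 (δ=-0.25, a=3.9): (-2.879671, -2.957560, 2.306332, 9.000000)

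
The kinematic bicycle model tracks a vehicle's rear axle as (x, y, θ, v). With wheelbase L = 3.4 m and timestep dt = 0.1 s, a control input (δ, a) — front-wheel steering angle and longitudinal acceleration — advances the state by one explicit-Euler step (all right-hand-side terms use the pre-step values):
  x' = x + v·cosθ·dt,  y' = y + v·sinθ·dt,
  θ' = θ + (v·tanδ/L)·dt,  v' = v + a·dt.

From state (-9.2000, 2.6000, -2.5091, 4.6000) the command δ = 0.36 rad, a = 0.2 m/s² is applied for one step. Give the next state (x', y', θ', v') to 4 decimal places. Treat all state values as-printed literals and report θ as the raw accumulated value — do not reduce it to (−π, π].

(-9.5710, 2.3281, -2.4582, 4.6200)

x' = -9.2000 + 4.6000·cos(-2.5091)·0.1 = -9.5710
y' = 2.6000 + 4.6000·sin(-2.5091)·0.1 = 2.3281
θ' = -2.5091 + (4.6000/3.4)·tan(0.36)·0.1 = -2.4582
v' = 4.6000 + 0.2000·0.1 = 4.6200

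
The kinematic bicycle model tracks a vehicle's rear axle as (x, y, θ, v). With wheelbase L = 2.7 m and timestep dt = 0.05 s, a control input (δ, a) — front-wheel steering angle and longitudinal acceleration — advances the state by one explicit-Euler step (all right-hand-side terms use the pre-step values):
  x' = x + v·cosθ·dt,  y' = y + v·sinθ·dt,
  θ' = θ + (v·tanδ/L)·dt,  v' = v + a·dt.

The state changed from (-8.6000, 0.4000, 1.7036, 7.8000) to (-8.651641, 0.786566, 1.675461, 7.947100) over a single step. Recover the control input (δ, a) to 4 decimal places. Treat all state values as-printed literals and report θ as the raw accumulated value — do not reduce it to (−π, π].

a = (v'−v)/dt = (0.147100)/0.05 = 2.9420
Δθ = θ'−θ = -0.028139;  (v·dt/L) = 7.8000·0.05/2.7 = 0.144444
tan δ = Δθ·L/(v·dt) = -0.194808  →  δ = -0.1924

δ = -0.1924, a = 2.9420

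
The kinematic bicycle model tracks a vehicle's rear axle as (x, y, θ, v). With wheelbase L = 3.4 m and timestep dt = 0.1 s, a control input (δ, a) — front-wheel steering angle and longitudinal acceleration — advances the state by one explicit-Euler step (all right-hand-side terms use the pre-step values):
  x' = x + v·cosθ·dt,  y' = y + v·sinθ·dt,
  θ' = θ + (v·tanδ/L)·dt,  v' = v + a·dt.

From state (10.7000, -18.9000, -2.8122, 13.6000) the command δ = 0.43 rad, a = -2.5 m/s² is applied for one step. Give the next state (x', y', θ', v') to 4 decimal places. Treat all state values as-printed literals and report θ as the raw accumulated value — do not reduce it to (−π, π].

x' = 10.7000 + 13.6000·cos(-2.8122)·0.1 = 9.4131
y' = -18.9000 + 13.6000·sin(-2.8122)·0.1 = -19.3399
θ' = -2.8122 + (13.6000/3.4)·tan(0.43)·0.1 = -2.6288
v' = 13.6000 − 2.5000·0.1 = 13.3500

(9.4131, -19.3399, -2.6288, 13.3500)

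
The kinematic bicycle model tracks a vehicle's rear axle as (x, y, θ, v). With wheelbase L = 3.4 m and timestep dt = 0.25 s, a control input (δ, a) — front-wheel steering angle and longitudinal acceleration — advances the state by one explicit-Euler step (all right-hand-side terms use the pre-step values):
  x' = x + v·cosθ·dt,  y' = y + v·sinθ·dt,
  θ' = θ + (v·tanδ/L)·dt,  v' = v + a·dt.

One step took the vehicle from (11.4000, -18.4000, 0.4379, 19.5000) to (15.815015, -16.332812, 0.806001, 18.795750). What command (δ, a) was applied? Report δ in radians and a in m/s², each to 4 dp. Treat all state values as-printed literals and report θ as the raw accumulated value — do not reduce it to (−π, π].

δ = 0.2513, a = -2.8170

a = (v'−v)/dt = (-0.704250)/0.25 = -2.8170
Δθ = θ'−θ = 0.368101;  (v·dt/L) = 19.5000·0.25/3.4 = 1.433824
tan δ = Δθ·L/(v·dt) = 0.256727  →  δ = 0.2513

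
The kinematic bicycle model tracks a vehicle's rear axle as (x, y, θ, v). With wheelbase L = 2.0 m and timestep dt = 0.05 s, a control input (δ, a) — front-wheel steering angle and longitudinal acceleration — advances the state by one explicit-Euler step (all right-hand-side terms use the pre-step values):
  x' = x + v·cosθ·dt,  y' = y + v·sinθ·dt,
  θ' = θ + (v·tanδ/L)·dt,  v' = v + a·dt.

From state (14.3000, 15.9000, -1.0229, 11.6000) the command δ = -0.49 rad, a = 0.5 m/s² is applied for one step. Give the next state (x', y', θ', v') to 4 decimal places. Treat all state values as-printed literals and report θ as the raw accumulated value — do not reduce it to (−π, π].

x' = 14.3000 + 11.6000·cos(-1.0229)·0.05 = 14.6021
y' = 15.9000 + 11.6000·sin(-1.0229)·0.05 = 15.4049
θ' = -1.0229 + (11.6000/2.0)·tan(-0.49)·0.05 = -1.1776
v' = 11.6000 + 0.5000·0.05 = 11.6250

(14.6021, 15.4049, -1.1776, 11.6250)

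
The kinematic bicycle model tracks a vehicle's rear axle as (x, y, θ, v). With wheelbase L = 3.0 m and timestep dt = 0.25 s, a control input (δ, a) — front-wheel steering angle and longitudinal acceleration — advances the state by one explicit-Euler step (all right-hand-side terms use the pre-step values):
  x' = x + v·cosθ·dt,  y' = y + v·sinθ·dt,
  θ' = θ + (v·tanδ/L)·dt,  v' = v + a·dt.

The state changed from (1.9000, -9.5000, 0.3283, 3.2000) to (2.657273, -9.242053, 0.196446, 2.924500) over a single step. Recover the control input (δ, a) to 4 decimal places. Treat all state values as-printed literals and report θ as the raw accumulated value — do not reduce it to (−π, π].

δ = -0.4592, a = -1.1020

a = (v'−v)/dt = (-0.275500)/0.25 = -1.1020
Δθ = θ'−θ = -0.131854;  (v·dt/L) = 3.2000·0.25/3.0 = 0.266667
tan δ = Δθ·L/(v·dt) = -0.494452  →  δ = -0.4592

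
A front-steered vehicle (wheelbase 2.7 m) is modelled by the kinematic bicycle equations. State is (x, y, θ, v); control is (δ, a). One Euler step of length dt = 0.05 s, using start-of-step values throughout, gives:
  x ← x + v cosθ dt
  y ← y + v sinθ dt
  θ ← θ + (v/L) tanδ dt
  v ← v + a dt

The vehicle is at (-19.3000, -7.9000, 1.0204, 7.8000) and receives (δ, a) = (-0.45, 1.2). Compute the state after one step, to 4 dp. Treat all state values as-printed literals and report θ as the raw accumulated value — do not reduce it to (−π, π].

(-19.0960, -7.5676, 0.9506, 7.8600)

x' = -19.3000 + 7.8000·cos(1.0204)·0.05 = -19.0960
y' = -7.9000 + 7.8000·sin(1.0204)·0.05 = -7.5676
θ' = 1.0204 + (7.8000/2.7)·tan(-0.45)·0.05 = 0.9506
v' = 7.8000 + 1.2000·0.05 = 7.8600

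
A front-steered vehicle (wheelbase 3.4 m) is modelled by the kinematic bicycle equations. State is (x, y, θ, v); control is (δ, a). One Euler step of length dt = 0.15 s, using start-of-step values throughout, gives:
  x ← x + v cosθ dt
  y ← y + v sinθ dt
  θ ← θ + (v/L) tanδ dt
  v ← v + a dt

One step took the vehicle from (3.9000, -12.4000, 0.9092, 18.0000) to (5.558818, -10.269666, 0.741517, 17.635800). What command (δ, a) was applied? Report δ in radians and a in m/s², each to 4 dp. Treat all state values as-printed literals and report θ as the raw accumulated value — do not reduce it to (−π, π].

a = (v'−v)/dt = (-0.364200)/0.15 = -2.4280
Δθ = θ'−θ = -0.167683;  (v·dt/L) = 18.0000·0.15/3.4 = 0.794118
tan δ = Δθ·L/(v·dt) = -0.211156  →  δ = -0.2081

δ = -0.2081, a = -2.4280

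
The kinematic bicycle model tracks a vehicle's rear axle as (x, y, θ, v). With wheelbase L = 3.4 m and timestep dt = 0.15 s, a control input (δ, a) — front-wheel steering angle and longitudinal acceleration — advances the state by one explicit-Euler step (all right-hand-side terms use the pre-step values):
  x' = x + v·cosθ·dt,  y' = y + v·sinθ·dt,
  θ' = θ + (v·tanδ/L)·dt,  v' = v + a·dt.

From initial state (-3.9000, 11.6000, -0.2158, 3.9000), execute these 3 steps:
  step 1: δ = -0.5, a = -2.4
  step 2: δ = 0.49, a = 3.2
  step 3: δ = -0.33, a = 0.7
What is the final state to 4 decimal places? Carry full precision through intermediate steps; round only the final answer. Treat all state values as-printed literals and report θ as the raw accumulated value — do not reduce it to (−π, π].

after step 1 (δ=-0.5, a=-2.4): (-3.328569, 11.474735, -0.309796, 3.540000)
after step 2 (δ=0.49, a=3.2): (-2.822847, 11.312852, -0.226493, 4.020000)
after step 3 (δ=-0.33, a=0.7): (-2.235247, 11.177441, -0.287241, 4.125000)

(-2.2352, 11.1774, -0.2872, 4.1250)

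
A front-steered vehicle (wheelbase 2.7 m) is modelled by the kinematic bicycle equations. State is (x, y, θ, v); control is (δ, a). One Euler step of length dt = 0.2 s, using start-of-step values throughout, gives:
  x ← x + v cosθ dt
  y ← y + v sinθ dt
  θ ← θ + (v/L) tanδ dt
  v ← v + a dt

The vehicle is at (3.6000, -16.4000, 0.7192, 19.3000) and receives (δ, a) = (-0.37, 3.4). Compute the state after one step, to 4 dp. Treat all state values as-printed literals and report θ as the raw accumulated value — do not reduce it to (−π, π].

x' = 3.6000 + 19.3000·cos(0.7192)·0.2 = 6.5040
y' = -16.4000 + 19.3000·sin(0.7192)·0.2 = -13.8571
θ' = 0.7192 + (19.3000/2.7)·tan(-0.37)·0.2 = 0.1647
v' = 19.3000 + 3.4000·0.2 = 19.9800

(6.5040, -13.8571, 0.1647, 19.9800)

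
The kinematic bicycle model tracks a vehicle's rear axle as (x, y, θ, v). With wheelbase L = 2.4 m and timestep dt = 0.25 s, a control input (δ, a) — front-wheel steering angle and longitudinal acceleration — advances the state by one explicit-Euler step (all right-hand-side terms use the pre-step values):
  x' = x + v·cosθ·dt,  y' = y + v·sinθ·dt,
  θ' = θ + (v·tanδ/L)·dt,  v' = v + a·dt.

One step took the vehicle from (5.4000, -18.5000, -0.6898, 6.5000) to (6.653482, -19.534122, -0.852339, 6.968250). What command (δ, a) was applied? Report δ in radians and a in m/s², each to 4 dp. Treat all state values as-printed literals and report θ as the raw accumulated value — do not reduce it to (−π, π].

δ = -0.2356, a = 1.8730

a = (v'−v)/dt = (0.468250)/0.25 = 1.8730
Δθ = θ'−θ = -0.162539;  (v·dt/L) = 6.5000·0.25/2.4 = 0.677083
tan δ = Δθ·L/(v·dt) = -0.240058  →  δ = -0.2356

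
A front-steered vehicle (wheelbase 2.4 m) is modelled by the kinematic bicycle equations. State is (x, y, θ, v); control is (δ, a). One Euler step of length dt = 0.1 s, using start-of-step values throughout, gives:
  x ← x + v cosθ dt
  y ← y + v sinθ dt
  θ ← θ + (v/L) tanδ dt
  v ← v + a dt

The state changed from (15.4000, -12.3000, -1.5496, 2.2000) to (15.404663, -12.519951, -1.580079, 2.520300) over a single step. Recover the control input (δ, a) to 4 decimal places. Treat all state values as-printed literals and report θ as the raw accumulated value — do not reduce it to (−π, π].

a = (v'−v)/dt = (0.320300)/0.1 = 3.2030
Δθ = θ'−θ = -0.030479;  (v·dt/L) = 2.2000·0.1/2.4 = 0.091667
tan δ = Δθ·L/(v·dt) = -0.332498  →  δ = -0.3210

δ = -0.3210, a = 3.2030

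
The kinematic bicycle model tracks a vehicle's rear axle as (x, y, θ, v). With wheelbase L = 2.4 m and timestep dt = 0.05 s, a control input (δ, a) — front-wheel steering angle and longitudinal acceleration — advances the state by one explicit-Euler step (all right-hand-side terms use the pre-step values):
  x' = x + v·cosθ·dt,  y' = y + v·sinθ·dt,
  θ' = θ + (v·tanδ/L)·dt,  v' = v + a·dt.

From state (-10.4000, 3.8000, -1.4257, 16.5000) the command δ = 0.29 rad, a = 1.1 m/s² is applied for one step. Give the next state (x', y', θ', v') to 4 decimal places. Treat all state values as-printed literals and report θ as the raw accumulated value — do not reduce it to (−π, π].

x' = -10.4000 + 16.5000·cos(-1.4257)·0.05 = -10.2807
y' = 3.8000 + 16.5000·sin(-1.4257)·0.05 = 2.9837
θ' = -1.4257 + (16.5000/2.4)·tan(0.29)·0.05 = -1.3231
v' = 16.5000 + 1.1000·0.05 = 16.5550

(-10.2807, 2.9837, -1.3231, 16.5550)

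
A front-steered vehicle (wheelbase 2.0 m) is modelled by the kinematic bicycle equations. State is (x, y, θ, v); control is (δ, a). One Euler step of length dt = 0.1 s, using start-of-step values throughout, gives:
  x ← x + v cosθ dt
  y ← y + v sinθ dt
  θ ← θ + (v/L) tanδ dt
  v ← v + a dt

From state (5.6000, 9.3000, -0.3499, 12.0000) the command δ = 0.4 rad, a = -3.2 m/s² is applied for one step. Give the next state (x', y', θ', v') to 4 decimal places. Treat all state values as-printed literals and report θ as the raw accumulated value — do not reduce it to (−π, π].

x' = 5.6000 + 12.0000·cos(-0.3499)·0.1 = 6.7273
y' = 9.3000 + 12.0000·sin(-0.3499)·0.1 = 8.8886
θ' = -0.3499 + (12.0000/2.0)·tan(0.4)·0.1 = -0.0962
v' = 12.0000 − 3.2000·0.1 = 11.6800

(6.7273, 8.8886, -0.0962, 11.6800)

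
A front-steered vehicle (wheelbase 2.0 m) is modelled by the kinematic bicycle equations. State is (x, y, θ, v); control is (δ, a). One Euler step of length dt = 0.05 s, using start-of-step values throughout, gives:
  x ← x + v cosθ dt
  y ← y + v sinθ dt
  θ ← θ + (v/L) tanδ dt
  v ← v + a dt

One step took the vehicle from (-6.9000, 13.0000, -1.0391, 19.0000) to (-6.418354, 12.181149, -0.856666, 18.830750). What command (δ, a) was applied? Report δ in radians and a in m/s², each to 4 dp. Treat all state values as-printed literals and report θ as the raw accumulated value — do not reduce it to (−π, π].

δ = 0.3667, a = -3.3850

a = (v'−v)/dt = (-0.169250)/0.05 = -3.3850
Δθ = θ'−θ = 0.182434;  (v·dt/L) = 19.0000·0.05/2.0 = 0.475000
tan δ = Δθ·L/(v·dt) = 0.384072  →  δ = 0.3667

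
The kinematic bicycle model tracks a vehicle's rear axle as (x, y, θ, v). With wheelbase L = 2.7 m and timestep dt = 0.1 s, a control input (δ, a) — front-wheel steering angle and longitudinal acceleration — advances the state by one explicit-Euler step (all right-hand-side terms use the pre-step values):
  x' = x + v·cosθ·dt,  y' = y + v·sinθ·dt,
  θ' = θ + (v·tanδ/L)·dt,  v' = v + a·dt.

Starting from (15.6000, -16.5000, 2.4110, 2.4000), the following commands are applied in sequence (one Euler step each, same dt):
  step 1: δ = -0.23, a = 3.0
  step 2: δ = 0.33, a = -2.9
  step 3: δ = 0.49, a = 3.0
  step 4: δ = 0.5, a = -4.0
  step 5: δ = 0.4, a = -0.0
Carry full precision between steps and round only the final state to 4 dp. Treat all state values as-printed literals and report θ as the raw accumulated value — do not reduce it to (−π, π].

after step 1 (δ=-0.23, a=3.0): (15.421253, -16.339845, 2.390187, 2.700000)
after step 2 (δ=0.33, a=-2.9): (15.223956, -16.155525, 2.424440, 2.410000)
after step 3 (δ=0.49, a=3.0): (15.042319, -15.997130, 2.472050, 2.710000)
after step 4 (δ=0.5, a=-4.0): (14.829826, -15.828940, 2.526882, 2.310000)
after step 5 (δ=0.4, a=-0.0): (14.641113, -15.695717, 2.563054, 2.310000)

(14.6411, -15.6957, 2.5631, 2.3100)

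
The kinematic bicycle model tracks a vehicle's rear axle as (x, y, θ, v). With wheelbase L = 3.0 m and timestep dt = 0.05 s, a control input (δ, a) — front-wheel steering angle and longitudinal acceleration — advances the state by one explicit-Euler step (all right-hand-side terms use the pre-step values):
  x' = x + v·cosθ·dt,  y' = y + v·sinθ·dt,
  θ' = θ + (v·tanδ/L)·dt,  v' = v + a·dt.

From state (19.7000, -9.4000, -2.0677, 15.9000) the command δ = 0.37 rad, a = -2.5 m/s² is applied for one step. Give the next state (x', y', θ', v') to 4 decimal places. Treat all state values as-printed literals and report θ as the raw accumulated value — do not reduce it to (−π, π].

(19.3210, -10.0989, -1.9649, 15.7750)

x' = 19.7000 + 15.9000·cos(-2.0677)·0.05 = 19.3210
y' = -9.4000 + 15.9000·sin(-2.0677)·0.05 = -10.0989
θ' = -2.0677 + (15.9000/3.0)·tan(0.37)·0.05 = -1.9649
v' = 15.9000 − 2.5000·0.05 = 15.7750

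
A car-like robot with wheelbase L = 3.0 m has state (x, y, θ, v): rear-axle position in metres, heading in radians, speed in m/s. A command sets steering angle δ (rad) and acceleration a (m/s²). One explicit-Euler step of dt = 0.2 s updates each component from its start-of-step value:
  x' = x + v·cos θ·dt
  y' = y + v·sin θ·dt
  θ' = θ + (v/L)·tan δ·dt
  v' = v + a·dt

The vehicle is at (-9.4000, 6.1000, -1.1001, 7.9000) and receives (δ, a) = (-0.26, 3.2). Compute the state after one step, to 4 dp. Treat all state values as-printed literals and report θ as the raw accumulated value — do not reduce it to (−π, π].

(-8.6835, 4.6918, -1.2402, 8.5400)

x' = -9.4000 + 7.9000·cos(-1.1001)·0.2 = -8.6835
y' = 6.1000 + 7.9000·sin(-1.1001)·0.2 = 4.6918
θ' = -1.1001 + (7.9000/3.0)·tan(-0.26)·0.2 = -1.2402
v' = 7.9000 + 3.2000·0.2 = 8.5400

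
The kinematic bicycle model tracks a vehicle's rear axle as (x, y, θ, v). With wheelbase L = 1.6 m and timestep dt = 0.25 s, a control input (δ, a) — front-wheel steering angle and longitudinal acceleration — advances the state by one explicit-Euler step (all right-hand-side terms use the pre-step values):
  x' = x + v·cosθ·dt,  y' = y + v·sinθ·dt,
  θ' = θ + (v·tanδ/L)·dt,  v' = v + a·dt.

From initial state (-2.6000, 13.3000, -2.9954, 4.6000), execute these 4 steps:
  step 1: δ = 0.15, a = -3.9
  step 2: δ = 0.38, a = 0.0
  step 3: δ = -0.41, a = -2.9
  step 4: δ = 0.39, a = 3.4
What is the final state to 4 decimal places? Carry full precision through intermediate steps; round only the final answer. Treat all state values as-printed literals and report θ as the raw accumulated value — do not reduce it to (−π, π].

(-6.1232, 12.3160, -2.7205, 3.7500)

after step 1 (δ=0.15, a=-3.9): (-3.737733, 13.132477, -2.886772, 3.625000)
after step 2 (δ=0.38, a=0.0): (-4.614719, 12.904036, -2.660542, 3.625000)
after step 3 (δ=-0.41, a=-2.9): (-5.418117, 12.484704, -2.906720, 2.900000)
after step 4 (δ=0.39, a=3.4): (-6.123212, 12.315983, -2.720460, 3.750000)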